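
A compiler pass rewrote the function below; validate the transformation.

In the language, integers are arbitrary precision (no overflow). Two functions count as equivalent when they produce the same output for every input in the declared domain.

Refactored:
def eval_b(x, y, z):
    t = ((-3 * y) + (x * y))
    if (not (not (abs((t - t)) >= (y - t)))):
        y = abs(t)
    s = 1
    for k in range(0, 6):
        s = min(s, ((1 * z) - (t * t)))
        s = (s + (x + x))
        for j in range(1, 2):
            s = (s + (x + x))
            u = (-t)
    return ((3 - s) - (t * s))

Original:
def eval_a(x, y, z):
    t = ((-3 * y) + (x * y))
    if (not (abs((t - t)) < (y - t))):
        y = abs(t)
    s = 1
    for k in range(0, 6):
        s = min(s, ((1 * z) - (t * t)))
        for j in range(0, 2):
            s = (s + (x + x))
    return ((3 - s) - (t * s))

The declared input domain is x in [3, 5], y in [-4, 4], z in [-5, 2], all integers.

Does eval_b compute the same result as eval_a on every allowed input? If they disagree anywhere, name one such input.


Side by side, the visible changes include: local variable names differ, comparison usage differs, loop structure differs, boolean connective usage differs, statement counts differ, arithmetic usage differs.
Tracing x=4, y=1, z=2: eval_a: t = 1; (not (abs((t - t)) < (y - t))) -> true; y = 1; s = 1; [k=0]; s = 1; [j=0]; s = 9; [j=1]; s = 17; [k=1]; s = 1; [j=0]; s = 9; [j=1]; s = 17; [k=2]; s = 1; [j=0]; s = 9; [j=1]; s = 17; [k=3]; s = 1; [j=0]; s = 9; [j=1]; s = 17; [k=4]; s = 1; [j=0]; s = 9; [j=1]; s = 17; [k=5]; s = 1; [j=0]; s = 9; [j=1]; s = 17; return -31 | eval_b: t = 1; (not (not (abs((t - t)) >= (y - t)))) -> true; y = 1; s = 1; [k=0]; s = 1; s = 9; [j=1]; s = 17; u = -1; [k=1]; s = 1; s = 9; [j=1]; s = 17; u = -1; [k=2]; s = 1; s = 9; [j=1]; s = 17; u = -1; [k=3]; s = 1; s = 9; [j=1]; s = 17; u = -1; [k=4]; s = 1; s = 9; [j=1]; s = 17; u = -1; [k=5]; s = 1; s = 9; [j=1]; s = 17; u = -1; return -31 — matching result -31.
Sweeping the whole domain (216 inputs) finds no disagreement.
verdict: equivalent


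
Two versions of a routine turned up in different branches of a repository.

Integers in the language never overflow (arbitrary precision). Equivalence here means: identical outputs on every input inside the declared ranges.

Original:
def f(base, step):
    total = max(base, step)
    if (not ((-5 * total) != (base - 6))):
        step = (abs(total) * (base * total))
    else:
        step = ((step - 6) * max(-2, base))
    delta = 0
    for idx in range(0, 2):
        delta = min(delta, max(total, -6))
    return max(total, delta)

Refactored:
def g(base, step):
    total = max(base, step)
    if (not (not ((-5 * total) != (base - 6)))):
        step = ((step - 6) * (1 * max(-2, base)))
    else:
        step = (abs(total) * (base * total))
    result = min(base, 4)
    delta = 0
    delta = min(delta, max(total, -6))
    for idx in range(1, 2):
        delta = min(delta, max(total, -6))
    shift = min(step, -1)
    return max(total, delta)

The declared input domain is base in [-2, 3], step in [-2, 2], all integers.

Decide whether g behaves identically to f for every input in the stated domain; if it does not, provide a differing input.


Behavior is preserved: although constant usage differs, and min/max/abs usage differs, and boolean connective usage differs, and loop structure differs, and statement counts differ, and arithmetic usage differs, and local variable names differ, the outputs never diverge.
Tracing base=-2, step=0: f: total=0, then (not ((-5 * total) != (base - 6))) is false, then step=12, then delta=0, then (idx=0), then delta=0, then (idx=1), then delta=0, then returns 0 | g: total=0, then (not (not ((-5 * total) != (base - 6)))) is true, then step=12, then result=-2, then delta=0, then delta=0, then (idx=1), then delta=0, then shift=-1, then returns 0 — matching result 0.
Checked all 30 inputs in the declared domain: the outputs agree on every one.
verdict: equivalent


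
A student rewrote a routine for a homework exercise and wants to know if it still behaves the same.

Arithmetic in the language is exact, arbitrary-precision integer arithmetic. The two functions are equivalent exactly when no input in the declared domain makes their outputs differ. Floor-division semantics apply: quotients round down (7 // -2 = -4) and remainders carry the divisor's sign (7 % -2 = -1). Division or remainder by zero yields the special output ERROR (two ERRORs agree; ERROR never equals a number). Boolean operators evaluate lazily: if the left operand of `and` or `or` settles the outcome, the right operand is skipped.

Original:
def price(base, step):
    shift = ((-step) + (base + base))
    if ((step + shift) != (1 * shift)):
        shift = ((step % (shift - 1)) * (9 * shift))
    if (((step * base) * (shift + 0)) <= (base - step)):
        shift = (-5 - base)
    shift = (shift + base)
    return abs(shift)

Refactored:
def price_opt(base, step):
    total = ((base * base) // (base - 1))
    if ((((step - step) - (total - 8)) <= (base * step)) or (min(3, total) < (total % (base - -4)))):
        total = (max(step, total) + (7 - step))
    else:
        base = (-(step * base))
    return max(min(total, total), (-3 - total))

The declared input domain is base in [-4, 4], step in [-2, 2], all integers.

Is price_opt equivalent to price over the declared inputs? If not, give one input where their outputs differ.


Consider the input base=-4, step=-2.
price: shift becomes -6; next ((step + shift) != (1 * shift)) evaluates to true; next shift becomes 108; next (((step * base) * (shift + 0)) <= (base - step)) evaluates to false; next shift becomes 104; next final value 104
price_opt: total becomes -4; next hits division by zero so the output is ERROR
104 and ERROR differ, so these are not the same function on this domain.
verdict: not equivalent; witness: base=-4, step=-2


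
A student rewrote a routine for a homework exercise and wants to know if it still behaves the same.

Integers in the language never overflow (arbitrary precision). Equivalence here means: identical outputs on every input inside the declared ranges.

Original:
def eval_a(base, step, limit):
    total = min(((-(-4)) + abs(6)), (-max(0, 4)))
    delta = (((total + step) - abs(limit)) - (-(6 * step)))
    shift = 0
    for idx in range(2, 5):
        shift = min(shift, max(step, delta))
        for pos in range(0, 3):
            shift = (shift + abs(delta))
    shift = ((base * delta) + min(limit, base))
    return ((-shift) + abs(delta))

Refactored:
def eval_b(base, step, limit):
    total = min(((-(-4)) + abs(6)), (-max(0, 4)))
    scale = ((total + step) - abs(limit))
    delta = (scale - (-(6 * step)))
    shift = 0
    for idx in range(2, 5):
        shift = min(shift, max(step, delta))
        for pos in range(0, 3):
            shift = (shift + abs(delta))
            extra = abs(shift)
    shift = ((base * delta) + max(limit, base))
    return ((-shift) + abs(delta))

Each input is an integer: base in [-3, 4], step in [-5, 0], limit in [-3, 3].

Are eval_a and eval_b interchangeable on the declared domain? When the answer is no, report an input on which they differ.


Evaluate both at base=-3, step=-5, limit=-2.
eval_a: total=-4, then delta=-41, then shift=0, then (idx=2), then shift=-5, then (pos=0), then shift=36, then (pos=1), then shift=77, then (pos=2), then shift=118, then (idx=3), then shift=-5, then (pos=0), then shift=36, then (pos=1), then shift=77, then (pos=2), then shift=118, then (idx=4), then shift=-5, then (pos=0), then shift=36, then (pos=1), then shift=77, then (pos=2), then shift=118, then shift=120, then returns -79
eval_b: total=-4, then scale=-11, then delta=-41, then shift=0, then (idx=2), then shift=-5, then (pos=0), then shift=36, then extra=36, then (pos=1), then shift=77, then extra=77, then (pos=2), then shift=118, then extra=118, then (idx=3), then shift=-5, then (pos=0), then shift=36, then extra=36, then (pos=1), then shift=77, then extra=77, then (pos=2), then shift=118, then extra=118, then (idx=4), then shift=-5, then (pos=0), then shift=36, then extra=36, then (pos=1), then shift=77, then extra=77, then (pos=2), then shift=118, then extra=118, then shift=121, then returns -80
-79 vs -80 — the two versions disagree here.
verdict: not equivalent; witness: base=-3, step=-5, limit=-2


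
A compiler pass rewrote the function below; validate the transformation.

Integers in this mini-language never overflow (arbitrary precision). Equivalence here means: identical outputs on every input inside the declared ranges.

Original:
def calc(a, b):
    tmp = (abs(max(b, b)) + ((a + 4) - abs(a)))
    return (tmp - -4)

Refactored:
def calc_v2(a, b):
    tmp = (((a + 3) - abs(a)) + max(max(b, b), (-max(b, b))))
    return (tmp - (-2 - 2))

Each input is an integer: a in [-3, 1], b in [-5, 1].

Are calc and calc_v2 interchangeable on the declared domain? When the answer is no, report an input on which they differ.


Take a=-3, b=-5.
calc: tmp=3, then returns 7
calc_v2: tmp=2, then returns 6
7 != 6, so the rewrite changes behavior.
verdict: not equivalent; witness: a=-3, b=-5


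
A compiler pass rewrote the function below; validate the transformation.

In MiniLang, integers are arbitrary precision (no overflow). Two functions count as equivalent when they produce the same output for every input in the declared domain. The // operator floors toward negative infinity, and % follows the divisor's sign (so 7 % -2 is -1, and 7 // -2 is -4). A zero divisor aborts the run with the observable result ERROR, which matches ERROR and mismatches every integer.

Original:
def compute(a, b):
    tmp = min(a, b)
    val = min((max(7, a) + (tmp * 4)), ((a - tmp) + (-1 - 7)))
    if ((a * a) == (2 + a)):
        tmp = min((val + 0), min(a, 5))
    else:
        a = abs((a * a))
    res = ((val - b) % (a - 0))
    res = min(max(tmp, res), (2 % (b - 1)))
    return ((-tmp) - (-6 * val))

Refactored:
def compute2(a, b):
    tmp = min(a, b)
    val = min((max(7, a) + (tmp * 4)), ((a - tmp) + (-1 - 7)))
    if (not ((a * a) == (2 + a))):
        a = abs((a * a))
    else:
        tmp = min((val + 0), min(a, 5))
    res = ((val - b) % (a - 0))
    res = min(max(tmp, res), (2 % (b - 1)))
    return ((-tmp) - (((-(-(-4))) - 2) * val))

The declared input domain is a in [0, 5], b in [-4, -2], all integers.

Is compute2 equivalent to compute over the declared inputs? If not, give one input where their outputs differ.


The two are interchangeable: constant usage differs; and arithmetic usage differs; and boolean connective usage differs, and every declared input agrees.
Tracing a=0, b=-4: compute: tmp=-4, then val=-9, then ((a * a) == (2 + a)) is false, then a=0, then a zero divisor aborts: ERROR | compute2: tmp=-4, then val=-9, then (not ((a * a) == (2 + a))) is true, then a=0, then a zero divisor aborts: ERROR — matching result ERROR.
Checked all 18 inputs in the declared domain: the outputs agree on every one.
verdict: equivalent


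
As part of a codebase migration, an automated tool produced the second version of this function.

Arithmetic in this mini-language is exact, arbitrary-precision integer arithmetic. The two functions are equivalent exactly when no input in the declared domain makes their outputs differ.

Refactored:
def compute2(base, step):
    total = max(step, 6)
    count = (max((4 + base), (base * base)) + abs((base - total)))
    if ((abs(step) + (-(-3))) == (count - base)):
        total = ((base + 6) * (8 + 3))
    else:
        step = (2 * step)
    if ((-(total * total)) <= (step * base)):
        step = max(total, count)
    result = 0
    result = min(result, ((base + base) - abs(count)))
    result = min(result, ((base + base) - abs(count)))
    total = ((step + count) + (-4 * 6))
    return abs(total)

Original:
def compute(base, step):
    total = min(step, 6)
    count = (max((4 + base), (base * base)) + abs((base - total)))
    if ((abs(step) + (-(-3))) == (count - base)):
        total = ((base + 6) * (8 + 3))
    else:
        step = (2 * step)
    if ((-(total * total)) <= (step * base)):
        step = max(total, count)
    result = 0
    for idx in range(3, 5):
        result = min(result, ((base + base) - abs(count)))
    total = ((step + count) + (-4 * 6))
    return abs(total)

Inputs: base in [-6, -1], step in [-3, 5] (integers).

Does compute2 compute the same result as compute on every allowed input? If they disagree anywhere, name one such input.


On input base=-6, step=-3, compute returns 54 while compute2 returns 72.
verdict: not equivalent; witness: base=-6, step=-3


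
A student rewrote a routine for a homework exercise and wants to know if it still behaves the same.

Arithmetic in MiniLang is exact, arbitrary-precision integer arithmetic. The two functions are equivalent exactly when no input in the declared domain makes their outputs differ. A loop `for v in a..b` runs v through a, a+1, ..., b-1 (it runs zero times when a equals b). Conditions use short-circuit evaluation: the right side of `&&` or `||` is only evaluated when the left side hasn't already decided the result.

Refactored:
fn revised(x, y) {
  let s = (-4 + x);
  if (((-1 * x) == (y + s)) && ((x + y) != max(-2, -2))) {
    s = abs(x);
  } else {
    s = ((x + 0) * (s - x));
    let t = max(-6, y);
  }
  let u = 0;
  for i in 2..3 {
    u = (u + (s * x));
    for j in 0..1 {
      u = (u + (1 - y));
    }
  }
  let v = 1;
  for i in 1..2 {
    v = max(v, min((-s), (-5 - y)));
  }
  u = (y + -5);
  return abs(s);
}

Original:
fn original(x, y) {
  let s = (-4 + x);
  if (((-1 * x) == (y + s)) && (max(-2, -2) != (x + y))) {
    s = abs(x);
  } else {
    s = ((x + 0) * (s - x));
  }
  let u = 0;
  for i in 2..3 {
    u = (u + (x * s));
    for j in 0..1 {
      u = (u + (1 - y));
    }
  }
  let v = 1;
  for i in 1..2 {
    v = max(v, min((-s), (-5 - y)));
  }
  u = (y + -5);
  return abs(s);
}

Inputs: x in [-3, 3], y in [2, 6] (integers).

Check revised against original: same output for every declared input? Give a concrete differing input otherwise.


Reading the diff, among the changes: statement counts differ, and constant usage differs, and local variable names differ, and min/max/abs usage differs.
One worked example (x=3, y=3) — original: s=-1, then (((-1 * x) == (y + s)) && (max(-2, -2) != (x + y))) is false, then s=-12, then u=0, then (i=2), then u=-36, then (j=0), then u=-38, then v=1, then (i=1), then v=1, then u=-2, then returns 12; revised: s=-1, then (((-1 * x) == (y + s)) && ((x + y) != max(-2, -2))) is false, then s=-12, then t=3, then u=0, then (i=2), then u=-36, then (j=0), then u=-38, then v=1, then (i=1), then v=1, then u=-2, then returns 12; agreement on 12.
Across all 35 domain points the two functions coincide.
verdict: equivalent


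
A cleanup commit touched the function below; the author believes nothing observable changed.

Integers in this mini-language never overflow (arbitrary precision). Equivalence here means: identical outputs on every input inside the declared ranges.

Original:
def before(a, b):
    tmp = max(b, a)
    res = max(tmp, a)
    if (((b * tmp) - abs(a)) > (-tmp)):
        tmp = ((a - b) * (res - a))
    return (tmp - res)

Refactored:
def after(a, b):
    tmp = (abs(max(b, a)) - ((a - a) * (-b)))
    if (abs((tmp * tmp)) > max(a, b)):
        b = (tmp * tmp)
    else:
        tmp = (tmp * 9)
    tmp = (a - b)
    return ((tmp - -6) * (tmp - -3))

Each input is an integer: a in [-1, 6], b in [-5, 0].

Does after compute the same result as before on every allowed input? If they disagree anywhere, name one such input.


a=-1, b=-5 yields 1 from before but 4 from after.
verdict: not equivalent; witness: a=-1, b=-5


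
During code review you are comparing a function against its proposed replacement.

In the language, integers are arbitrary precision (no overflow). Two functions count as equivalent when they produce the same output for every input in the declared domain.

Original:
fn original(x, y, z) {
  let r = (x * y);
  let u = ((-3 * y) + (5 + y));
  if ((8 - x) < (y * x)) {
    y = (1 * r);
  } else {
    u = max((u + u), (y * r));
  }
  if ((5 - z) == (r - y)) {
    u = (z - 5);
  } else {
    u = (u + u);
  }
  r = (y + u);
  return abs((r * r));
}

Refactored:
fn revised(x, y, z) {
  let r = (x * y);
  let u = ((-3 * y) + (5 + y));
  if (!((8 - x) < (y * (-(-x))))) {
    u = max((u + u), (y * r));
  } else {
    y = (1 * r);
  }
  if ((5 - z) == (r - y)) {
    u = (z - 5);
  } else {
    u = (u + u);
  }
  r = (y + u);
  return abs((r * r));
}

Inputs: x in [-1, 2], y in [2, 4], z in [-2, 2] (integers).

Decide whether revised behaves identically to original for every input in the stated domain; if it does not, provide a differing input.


The two are interchangeable: boolean connective usage differs, and every declared input agrees.
As a probe, take x=2, y=2, z=0: original runs r := 4 | u := 1 | ((8 - x) < (y * x)): false | u := 8 | ((5 - z) == (r - y)): false | u := 16 | r := 18 | result 324; revised runs r := 4 | u := 1 | (!((8 - x) < (y * (-(-x))))): true | u := 8 | ((5 - z) == (r - y)): false | u := 16 | r := 18 | result 324; both end at 324.
An exhaustive pass over the 60 declared inputs shows identical outputs.
verdict: equivalent


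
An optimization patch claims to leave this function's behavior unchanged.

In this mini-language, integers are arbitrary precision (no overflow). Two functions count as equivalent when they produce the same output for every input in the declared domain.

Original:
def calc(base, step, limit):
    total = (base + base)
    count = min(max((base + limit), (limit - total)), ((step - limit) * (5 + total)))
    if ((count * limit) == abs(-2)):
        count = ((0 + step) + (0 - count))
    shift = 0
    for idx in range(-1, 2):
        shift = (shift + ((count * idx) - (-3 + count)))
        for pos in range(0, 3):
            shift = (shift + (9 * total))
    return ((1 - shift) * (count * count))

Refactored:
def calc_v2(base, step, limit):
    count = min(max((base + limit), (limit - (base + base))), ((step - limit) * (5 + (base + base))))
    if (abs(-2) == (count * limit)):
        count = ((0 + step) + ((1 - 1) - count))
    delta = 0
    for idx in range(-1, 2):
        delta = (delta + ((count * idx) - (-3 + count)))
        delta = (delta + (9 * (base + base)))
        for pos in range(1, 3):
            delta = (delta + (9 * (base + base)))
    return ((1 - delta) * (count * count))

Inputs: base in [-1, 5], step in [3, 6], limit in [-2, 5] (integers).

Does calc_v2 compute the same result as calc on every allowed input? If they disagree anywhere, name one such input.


Side by side, the visible changes include: arithmetic usage differs, plus constant usage differs, plus loop structure differs, plus local variable names differ.
As a probe, take base=0, step=5, limit=3: calc runs total = 0; count = 3; ((count * limit) == abs(-2)) -> false; shift = 0; [idx=-1]; shift = -3; [pos=0]; shift = -3; [pos=1]; shift = -3; [pos=2]; shift = -3; [idx=0]; shift = -3; [pos=0]; shift = -3; [pos=1]; shift = -3; [pos=2]; shift = -3; [idx=1]; shift = 0; [pos=0]; shift = 0; [pos=1]; shift = 0; [pos=2]; shift = 0; return 9; calc_v2 runs count = 3; (abs(-2) == (count * limit)) -> false; delta = 0; [idx=-1]; delta = -3; delta = -3; [pos=1]; delta = -3; [pos=2]; delta = -3; [idx=0]; delta = -3; delta = -3; [pos=1]; delta = -3; [pos=2]; delta = -3; [idx=1]; delta = 0; delta = 0; [pos=1]; delta = 0; [pos=2]; delta = 0; return 9; both end at 9.
Every one of the 224 inputs gives matching results.
verdict: equivalent


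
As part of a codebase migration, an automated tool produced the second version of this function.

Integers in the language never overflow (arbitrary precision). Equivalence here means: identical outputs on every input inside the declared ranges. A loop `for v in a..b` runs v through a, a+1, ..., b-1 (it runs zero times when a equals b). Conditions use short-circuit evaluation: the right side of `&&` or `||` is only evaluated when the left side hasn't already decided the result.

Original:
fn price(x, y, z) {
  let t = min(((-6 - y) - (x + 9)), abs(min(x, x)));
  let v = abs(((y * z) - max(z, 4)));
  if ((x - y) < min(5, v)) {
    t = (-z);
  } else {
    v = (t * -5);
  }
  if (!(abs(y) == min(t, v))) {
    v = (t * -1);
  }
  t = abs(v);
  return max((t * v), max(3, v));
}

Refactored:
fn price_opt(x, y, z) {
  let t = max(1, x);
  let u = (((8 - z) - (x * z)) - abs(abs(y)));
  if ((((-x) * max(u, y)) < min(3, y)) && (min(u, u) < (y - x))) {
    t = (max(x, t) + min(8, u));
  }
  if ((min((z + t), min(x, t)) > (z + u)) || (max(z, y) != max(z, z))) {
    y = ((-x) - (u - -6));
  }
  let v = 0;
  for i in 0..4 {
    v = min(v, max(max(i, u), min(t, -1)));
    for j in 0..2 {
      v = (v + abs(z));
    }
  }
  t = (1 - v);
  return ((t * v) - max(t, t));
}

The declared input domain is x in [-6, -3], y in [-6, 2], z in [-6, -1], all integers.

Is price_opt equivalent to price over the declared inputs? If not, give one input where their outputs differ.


Evaluate both at x=-6, y=-6, z=-6.
price: t := -3 | v := 32 | ((x - y) < min(5, v)): true | t := 6 | (!(abs(y) == min(t, v))): false | t := 32 | result 1024
price_opt: t := 1 | u := -28 | ((((-x) * max(u, y)) < min(3, y)) && (min(u, u) < (y - x))): true | t := -27 | ((min((z + t), min(x, t)) > (z + u)) || (max(z, y) != max(z, z))): true | y := 28 | v := 0 | iter i=0: | v := 0 | iter j=0: | v := 6 | iter j=1: | v := 12 | iter i=1: | v := 1 | iter j=0: | v := 7 | iter j=1: | v := 13 | iter i=2: | v := 2 | iter j=0: | v := 8 | iter j=1: | v := 14 | iter i=3: | v := 3 | iter j=0: | v := 9 | iter j=1: | v := 15 | t := -14 | result -196
1024 against -196: the behavior changed.
verdict: not equivalent; witness: x=-6, y=-6, z=-6


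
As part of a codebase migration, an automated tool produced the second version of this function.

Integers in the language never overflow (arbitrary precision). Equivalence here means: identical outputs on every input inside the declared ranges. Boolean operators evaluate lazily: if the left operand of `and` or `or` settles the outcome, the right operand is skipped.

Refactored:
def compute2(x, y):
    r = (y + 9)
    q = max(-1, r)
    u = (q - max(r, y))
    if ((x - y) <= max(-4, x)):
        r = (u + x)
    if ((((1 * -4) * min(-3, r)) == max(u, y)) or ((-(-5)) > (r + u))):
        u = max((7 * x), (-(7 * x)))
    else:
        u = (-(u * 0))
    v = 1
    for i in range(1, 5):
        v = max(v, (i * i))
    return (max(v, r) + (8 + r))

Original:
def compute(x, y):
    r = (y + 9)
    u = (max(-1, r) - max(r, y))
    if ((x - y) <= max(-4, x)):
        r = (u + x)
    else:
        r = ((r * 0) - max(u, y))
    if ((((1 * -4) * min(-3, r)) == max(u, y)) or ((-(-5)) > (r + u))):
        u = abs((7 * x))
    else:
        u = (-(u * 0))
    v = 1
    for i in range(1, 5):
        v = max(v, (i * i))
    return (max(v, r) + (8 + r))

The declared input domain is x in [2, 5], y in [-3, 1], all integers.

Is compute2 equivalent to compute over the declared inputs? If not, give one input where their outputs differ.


Consider the input x=2, y=-3.
compute: r := 6 | u := 0 | ((x - y) <= max(-4, x)): false | r := 0 | ((((1 * -4) * min(-3, r)) == max(u, y)) or ((-(-5)) > (r + u))): true | u := 14 | v := 1 | iter i=1: | v := 1 | iter i=2: | v := 4 | iter i=3: | v := 9 | iter i=4: | v := 16 | result 24
compute2: r := 6 | q := 6 | u := 0 | ((x - y) <= max(-4, x)): false | ((((1 * -4) * min(-3, r)) == max(u, y)) or ((-(-5)) > (r + u))): false | u := 0 | v := 1 | iter i=1: | v := 1 | iter i=2: | v := 4 | iter i=3: | v := 9 | iter i=4: | v := 16 | result 30
24 vs 30 — the two versions disagree here.
verdict: not equivalent; witness: x=2, y=-3


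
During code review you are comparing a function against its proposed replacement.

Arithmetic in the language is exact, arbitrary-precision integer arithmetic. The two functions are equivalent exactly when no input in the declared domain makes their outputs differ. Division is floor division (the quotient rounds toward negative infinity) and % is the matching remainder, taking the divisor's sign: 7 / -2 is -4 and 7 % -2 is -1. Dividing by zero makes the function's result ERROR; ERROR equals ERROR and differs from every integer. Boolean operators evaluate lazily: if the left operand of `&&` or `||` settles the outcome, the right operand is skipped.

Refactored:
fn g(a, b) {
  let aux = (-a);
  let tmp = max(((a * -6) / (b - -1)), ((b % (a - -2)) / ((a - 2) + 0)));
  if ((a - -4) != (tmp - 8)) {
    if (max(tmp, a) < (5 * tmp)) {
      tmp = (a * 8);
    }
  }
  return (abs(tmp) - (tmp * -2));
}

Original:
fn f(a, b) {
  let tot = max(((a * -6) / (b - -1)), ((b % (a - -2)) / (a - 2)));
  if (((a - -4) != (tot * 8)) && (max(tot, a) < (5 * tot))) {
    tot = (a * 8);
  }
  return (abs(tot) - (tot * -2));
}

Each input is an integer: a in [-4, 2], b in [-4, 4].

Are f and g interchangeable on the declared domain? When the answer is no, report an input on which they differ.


Evaluate both at a=-4, b=2.
f: tot becomes 8; next (((a - -4) != (tot * 8)) && (max(tot, a) < (5 * tot))) evaluates to true; next tot becomes -32; next final value -32
g: aux becomes 4; next tmp becomes 8; next ((a - -4) != (tmp - 8)) evaluates to false; next final value 24
-32 != 24, so the rewrite changes behavior.
verdict: not equivalent; witness: a=-4, b=2


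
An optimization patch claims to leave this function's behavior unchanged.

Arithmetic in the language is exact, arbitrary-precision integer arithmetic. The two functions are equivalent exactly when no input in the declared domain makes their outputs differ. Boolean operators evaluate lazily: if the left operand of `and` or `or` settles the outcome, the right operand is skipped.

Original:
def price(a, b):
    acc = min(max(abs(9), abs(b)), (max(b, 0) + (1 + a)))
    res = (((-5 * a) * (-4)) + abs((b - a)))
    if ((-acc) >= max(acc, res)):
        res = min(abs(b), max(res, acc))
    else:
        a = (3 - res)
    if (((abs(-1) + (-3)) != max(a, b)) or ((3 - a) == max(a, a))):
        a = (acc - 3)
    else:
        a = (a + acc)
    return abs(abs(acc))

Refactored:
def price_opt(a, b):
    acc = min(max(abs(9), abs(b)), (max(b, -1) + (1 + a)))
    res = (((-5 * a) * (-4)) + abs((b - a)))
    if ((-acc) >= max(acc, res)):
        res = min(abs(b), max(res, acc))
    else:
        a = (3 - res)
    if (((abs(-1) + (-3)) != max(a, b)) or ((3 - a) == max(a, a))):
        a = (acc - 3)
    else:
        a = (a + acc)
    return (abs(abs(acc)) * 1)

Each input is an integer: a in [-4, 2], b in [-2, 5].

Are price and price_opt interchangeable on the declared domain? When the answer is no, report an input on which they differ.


Run the pair on a=-4, b=-2.
price: acc becomes -3; next res becomes -78; next ((-acc) >= max(acc, res)) evaluates to true; next res becomes -3; next (((abs(-1) + (-3)) != max(a, b)) or ((3 - a) == max(a, a))) evaluates to false; next a becomes -7; next final value 3
price_opt: acc becomes -4; next res becomes -78; next ((-acc) >= max(acc, res)) evaluates to true; next res becomes -4; next (((abs(-1) + (-3)) != max(a, b)) or ((3 - a) == max(a, a))) evaluates to false; next a becomes -8; next final value 4
3 against 4: the behavior changed.
verdict: not equivalent; witness: a=-4, b=-2


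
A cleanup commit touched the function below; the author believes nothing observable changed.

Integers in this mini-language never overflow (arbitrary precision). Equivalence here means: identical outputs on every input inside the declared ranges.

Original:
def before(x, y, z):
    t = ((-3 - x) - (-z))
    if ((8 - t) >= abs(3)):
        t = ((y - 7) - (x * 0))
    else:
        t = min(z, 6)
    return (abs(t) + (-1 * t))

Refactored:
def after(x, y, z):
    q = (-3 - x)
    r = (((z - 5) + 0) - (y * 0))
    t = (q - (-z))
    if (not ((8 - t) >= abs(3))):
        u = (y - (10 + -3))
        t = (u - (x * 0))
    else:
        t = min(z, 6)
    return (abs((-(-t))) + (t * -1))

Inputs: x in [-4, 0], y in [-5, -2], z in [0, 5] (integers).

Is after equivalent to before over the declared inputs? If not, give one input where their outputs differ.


Try x=-4, y=-5, z=0.
before: t becomes 1; next ((8 - t) >= abs(3)) evaluates to true; next t becomes -12; next final value 24
after: q becomes 1; next r becomes -5; next t becomes 1; next (not ((8 - t) >= abs(3))) evaluates to false; next t becomes 0; next final value 0
24 against 0: the behavior changed.
verdict: not equivalent; witness: x=-4, y=-5, z=0


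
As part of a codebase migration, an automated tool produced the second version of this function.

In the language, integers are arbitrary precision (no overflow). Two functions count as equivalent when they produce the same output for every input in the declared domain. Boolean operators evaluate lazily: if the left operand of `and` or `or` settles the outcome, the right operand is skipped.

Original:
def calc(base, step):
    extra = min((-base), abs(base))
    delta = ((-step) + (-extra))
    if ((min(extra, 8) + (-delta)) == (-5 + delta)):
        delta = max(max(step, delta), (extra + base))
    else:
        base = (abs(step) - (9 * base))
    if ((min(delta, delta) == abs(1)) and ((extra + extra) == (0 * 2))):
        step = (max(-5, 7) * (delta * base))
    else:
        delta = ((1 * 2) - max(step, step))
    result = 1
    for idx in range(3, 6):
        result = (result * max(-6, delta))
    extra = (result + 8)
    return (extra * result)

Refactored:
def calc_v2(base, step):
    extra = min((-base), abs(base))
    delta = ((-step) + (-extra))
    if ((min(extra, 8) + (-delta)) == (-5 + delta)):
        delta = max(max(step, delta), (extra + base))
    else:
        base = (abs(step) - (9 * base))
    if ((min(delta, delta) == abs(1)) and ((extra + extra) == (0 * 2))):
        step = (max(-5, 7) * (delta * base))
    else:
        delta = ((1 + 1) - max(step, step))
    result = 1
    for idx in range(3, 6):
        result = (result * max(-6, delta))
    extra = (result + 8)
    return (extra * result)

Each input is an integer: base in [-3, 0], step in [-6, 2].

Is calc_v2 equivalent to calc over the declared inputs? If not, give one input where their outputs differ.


Behavior is preserved: although constant usage differs, arithmetic usage differs, the outputs never diverge.
As a probe, take base=-1, step=0: calc runs extra = 1; delta = -1; ((min(extra, 8) + (-delta)) == (-5 + delta)) -> false; base = 9; ((min(delta, delta) == abs(1)) and ((extra + extra) == (0 * 2))) -> false; delta = 2; result = 1; [idx=3]; result = 2; [idx=4]; result = 4; [idx=5]; result = 8; extra = 16; return 128; calc_v2 runs extra = 1; delta = -1; ((min(extra, 8) + (-delta)) == (-5 + delta)) -> false; base = 9; ((min(delta, delta) == abs(1)) and ((extra + extra) == (0 * 2))) -> false; delta = 2; result = 1; [idx=3]; result = 2; [idx=4]; result = 4; [idx=5]; result = 8; extra = 16; return 128; both end at 128.
Every one of the 36 inputs gives matching results.
verdict: equivalent


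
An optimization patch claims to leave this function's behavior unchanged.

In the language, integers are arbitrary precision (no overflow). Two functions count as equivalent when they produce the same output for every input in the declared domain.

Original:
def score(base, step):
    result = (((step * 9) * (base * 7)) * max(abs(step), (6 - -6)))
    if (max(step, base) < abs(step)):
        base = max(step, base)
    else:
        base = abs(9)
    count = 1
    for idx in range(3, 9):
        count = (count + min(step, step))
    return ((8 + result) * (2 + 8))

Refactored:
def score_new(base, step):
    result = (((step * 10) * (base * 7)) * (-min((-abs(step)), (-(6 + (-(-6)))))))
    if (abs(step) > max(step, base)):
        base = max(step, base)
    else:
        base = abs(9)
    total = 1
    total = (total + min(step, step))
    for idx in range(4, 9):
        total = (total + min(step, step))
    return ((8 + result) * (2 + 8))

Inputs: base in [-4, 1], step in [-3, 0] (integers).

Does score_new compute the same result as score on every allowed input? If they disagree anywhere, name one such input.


Try base=-4, step=-3.
score: result = 9072; (max(step, base) < abs(step)) -> true; base = -3; count = 1; [idx=3]; count = -2; [idx=4]; count = -5; [idx=5]; count = -8; [idx=6]; count = -11; [idx=7]; count = -14; [idx=8]; count = -17; return 90800
score_new: result = 10080; (abs(step) > max(step, base)) -> true; base = -3; total = 1; total = -2; [idx=4]; total = -5; [idx=5]; total = -8; [idx=6]; total = -11; [idx=7]; total = -14; [idx=8]; total = -17; return 100880
90800 vs 100880 — the two versions disagree here.
verdict: not equivalent; witness: base=-4, step=-3


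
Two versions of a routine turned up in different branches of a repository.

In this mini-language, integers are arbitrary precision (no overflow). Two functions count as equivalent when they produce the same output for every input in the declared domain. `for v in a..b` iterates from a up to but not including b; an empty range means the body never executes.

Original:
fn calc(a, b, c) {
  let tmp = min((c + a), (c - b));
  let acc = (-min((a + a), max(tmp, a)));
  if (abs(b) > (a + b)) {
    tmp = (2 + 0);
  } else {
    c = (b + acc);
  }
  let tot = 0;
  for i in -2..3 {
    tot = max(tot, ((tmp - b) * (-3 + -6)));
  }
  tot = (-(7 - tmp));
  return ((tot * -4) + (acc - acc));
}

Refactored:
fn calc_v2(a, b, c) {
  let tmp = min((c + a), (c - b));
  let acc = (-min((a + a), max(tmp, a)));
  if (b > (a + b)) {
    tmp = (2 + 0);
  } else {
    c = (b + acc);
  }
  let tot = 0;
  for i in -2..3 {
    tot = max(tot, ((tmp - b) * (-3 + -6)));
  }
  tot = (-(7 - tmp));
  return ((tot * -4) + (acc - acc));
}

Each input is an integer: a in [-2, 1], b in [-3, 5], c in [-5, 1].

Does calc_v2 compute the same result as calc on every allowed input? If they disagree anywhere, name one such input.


Evaluate both at a=0, b=-3, c=-5.
calc: tmp = -5; acc = 0; (abs(b) > (a + b)) -> true; tmp = 2; tot = 0; [i=-2]; tot = 0; [i=-1]; tot = 0; [i=0]; tot = 0; [i=1]; tot = 0; [i=2]; tot = 0; tot = -5; return 20
calc_v2: tmp = -5; acc = 0; (b > (a + b)) -> false; c = -3; tot = 0; [i=-2]; tot = 18; [i=-1]; tot = 18; [i=0]; tot = 18; [i=1]; tot = 18; [i=2]; tot = 18; tot = -12; return 48
20 vs 48 — the two versions disagree here.
verdict: not equivalent; witness: a=0, b=-3, c=-5


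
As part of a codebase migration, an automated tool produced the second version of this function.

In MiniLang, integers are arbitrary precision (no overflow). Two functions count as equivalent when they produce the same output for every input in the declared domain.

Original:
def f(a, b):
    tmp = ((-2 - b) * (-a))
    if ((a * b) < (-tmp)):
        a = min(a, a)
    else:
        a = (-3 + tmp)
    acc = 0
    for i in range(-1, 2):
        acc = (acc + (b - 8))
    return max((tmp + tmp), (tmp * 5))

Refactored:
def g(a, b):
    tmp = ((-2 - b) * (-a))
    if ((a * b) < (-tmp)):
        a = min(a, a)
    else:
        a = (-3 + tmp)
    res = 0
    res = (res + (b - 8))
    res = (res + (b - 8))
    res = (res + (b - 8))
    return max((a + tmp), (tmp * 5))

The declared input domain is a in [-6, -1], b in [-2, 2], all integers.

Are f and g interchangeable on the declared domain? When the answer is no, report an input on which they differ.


Consider the input a=-6, b=-1.
f: tmp becomes -6; next ((a * b) < (-tmp)) evaluates to false; next a becomes -9; next acc becomes 0; next at i=-1:; next acc becomes -9; next at i=0:; next acc becomes -18; next at i=1:; next acc becomes -27; next final value -12
g: tmp becomes -6; next ((a * b) < (-tmp)) evaluates to false; next a becomes -9; next res becomes 0; next res becomes -9; next res becomes -18; next res becomes -27; next final value -15
-12 and -15 differ, so these are not the same function on this domain.
verdict: not equivalent; witness: a=-6, b=-1


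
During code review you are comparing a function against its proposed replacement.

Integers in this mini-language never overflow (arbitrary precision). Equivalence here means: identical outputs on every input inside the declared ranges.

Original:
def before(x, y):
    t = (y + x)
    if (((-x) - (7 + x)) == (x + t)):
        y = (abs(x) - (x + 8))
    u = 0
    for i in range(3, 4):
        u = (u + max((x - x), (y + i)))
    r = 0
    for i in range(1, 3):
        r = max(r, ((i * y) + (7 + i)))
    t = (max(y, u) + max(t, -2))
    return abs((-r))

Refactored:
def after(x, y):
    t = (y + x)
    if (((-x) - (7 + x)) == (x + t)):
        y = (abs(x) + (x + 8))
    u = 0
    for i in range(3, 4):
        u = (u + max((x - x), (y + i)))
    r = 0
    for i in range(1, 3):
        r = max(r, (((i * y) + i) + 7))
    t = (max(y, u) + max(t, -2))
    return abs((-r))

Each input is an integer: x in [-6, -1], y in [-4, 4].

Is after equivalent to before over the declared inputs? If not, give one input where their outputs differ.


At x=-2, y=1: before gives 4, after gives 25.
verdict: not equivalent; witness: x=-2, y=1


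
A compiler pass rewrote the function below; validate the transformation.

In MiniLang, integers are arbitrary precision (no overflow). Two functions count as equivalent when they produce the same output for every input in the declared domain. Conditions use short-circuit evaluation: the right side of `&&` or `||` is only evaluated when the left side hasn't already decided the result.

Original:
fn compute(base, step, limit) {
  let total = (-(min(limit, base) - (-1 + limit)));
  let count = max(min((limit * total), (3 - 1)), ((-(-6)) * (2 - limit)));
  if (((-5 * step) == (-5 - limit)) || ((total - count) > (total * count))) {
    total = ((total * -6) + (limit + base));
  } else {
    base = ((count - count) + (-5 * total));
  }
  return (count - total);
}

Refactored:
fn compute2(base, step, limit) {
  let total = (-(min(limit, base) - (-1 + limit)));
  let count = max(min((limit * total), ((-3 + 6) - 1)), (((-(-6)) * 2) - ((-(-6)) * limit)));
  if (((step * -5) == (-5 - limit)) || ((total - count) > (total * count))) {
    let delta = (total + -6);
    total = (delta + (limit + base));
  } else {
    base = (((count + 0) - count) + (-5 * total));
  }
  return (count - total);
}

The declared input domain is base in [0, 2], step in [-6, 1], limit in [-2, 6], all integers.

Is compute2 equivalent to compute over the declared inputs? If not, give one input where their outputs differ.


On input base=0, step=1, limit=0, compute returns 6 while compute2 returns 19.
verdict: not equivalent; witness: base=0, step=1, limit=0


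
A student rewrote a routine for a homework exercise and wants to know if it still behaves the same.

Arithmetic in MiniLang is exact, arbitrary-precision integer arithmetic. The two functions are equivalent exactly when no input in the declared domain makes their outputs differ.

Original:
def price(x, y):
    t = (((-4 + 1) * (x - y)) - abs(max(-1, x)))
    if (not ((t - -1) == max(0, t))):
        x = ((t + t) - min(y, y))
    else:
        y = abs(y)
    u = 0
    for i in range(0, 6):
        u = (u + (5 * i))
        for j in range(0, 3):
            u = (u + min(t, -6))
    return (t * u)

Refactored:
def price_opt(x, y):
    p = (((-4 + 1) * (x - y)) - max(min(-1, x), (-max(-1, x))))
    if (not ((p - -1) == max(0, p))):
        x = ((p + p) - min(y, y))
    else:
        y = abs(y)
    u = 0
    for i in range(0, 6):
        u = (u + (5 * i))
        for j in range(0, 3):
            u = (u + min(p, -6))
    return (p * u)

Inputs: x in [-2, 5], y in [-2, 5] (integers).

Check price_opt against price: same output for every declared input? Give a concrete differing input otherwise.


On input x=1, y=-2, price returns 1050 while price_opt returns 552.
verdict: not equivalent; witness: x=1, y=-2


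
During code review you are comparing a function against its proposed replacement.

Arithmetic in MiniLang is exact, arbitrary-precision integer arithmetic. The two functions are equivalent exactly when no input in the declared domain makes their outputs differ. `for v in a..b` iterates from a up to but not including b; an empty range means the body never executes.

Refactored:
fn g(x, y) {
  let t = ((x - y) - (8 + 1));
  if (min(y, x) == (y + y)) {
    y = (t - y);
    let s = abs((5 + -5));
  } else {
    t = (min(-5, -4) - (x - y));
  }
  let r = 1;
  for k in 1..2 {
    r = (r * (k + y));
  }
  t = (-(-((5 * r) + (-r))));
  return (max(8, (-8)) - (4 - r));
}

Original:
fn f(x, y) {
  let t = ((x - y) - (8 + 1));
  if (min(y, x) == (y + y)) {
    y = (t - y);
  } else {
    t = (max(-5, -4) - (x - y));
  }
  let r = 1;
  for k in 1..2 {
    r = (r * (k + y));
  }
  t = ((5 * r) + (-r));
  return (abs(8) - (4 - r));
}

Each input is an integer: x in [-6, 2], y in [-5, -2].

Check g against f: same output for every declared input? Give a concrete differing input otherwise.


The one real change (`max(-5, -4)` became `min(-5, -4)`) has no effect anywhere in the declared ranges.
As a probe, take x=-3, y=-3: f runs t=-9, then (min(y, x) == (y + y)) is false, then t=-4, then r=1, then (k=1), then r=-2, then t=-8, then returns 2; g runs t=-9, then (min(y, x) == (y + y)) is false, then t=-5, then r=1, then (k=1), then r=-2, then t=-8, then returns 2; both end at 2.
Every one of the 36 inputs gives matching results.
verdict: equivalent
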